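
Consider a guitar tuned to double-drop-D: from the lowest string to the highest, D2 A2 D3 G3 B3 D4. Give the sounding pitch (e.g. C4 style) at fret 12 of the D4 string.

D5

D4 is MIDI 62. Adding 12 gives 74, which is D5.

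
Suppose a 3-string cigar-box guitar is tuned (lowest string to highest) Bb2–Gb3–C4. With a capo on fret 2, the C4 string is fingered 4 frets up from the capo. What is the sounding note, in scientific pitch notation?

Gb4

The capo raises the open C4 by 2 semitones to D4; fretting 4 more gives C4 + 2 + 4 = C4 + 6 semitones = Gb4.
(Also written F#.)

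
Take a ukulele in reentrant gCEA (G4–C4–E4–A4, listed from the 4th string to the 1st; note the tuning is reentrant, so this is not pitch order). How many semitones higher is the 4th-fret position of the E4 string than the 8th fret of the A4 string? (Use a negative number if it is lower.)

-9 semitones

E4 at fret 4 → G♯4 (MIDI 68); A4 at fret 8 → F5 (MIDI 77).
68 − 77 = -9, so the two pitches are 9 semitones apart.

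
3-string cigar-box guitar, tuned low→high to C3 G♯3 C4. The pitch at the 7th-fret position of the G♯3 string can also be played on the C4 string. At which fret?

3

Fret 7 on G♯3 is MIDI 56 + 7 = 63 (D♯4). On the C4 string (open MIDI 60), that pitch is 63 − 60 = fret 3.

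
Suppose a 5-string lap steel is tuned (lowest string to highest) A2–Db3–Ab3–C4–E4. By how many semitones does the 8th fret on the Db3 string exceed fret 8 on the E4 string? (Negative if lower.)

Db3 at fret 8 → A3 (MIDI 57); E4 at fret 8 → C5 (MIDI 72).
57 − 72 = -15, so the two pitches are 15 semitones apart.

-15 semitones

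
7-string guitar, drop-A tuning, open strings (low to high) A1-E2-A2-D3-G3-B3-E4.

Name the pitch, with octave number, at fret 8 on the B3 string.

G4

B3 is MIDI 59. Adding 8 gives 67, which is G4.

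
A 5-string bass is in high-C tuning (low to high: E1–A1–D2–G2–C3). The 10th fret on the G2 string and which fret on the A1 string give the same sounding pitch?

20

G2 at fret 10 is G2 + 10 semitones = F3.
The open A1 string is 10 semitones below the open G2, so the same pitch on the A1 string lies at fret 10 + 10 = 20.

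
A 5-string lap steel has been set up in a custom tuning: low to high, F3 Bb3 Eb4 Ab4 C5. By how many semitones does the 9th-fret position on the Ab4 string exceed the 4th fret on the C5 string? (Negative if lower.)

1 semitone

Ab4 at fret 9 → F5 (MIDI 77); C5 at fret 4 → E5 (MIDI 76).
77 − 76 = 1, so the two pitches are 1 semitone apart.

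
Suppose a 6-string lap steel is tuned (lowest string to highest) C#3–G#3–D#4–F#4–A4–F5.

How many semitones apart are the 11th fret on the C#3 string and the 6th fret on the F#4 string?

C#3 at fret 11 → C4 (MIDI 60); F#4 at fret 6 → C5 (MIDI 72).
60 − 72 = -12, so the two pitches are 12 semitones apart, with C5 the higher.

12 semitones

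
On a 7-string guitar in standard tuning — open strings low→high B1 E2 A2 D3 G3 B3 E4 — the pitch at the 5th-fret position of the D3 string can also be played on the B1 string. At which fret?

20

D3 at fret 5 is D3 + 5 semitones = G3.
The open B1 string is 15 semitones below the open D3, so the same pitch on the B1 string lies at fret 5 + 15 = 20.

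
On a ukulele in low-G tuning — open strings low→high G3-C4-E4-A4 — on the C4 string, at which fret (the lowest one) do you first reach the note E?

4

From C4, count semitones up the chromatic scale until reaching E: C–C#–D–D#–E — 4 steps.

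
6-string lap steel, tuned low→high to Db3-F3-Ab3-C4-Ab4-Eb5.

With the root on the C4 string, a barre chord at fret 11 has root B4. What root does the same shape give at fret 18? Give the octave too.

Moving from fret 11 to fret 18 shifts the root by 7 semitones.
B4 up 7 semitones is Gb5.

Gb5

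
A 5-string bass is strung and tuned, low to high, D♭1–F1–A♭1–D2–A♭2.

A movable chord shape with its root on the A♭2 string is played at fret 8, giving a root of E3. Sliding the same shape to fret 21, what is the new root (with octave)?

F4

Moving from fret 8 to fret 21 shifts the root by 13 semitones.
E3 up 13 semitones is F4.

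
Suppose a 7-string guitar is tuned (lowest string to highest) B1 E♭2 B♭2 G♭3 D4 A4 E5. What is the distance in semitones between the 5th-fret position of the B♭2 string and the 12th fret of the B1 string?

B♭2 at fret 5 → E♭3 (MIDI 51); B1 at fret 12 → B2 (MIDI 47).
51 − 47 = 4, so the two pitches are 4 semitones apart, with E♭3 the higher.

4 semitones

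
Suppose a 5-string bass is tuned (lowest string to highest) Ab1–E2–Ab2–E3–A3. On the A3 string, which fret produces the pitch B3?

B3 is 2 semitones above the open A3 (A–Bb–B), so it sits at fret 2.

2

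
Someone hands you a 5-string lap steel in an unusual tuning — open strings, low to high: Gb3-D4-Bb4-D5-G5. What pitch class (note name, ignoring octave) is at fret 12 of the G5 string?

The open G5 string plus 12 semitones: G–Ab–A–Bb–…–F–Gb–G.

G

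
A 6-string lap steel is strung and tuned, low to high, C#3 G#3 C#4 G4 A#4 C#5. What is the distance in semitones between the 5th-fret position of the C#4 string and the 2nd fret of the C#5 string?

C#4 at fret 5 → F#4 (MIDI 66); C#5 at fret 2 → D#5 (MIDI 75).
66 − 75 = -9, so the two pitches are 9 semitones apart, with D#5 the higher.

9 semitones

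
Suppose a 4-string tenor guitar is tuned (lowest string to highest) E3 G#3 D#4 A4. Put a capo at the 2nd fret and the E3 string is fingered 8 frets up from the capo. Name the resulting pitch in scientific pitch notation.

The capo raises the open E3 by 2 semitones to F#3; fretting 8 more gives E3 + 2 + 8 = E3 + 10 semitones = D4.

D4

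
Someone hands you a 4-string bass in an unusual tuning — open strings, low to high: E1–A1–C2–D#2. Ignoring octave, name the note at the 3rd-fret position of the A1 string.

A1 is MIDI 33. Adding 3 gives 36; 36 mod 12 = 0, i.e. C.

C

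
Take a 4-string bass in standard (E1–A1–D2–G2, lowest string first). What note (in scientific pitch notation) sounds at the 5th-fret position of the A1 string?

Each fret is one semitone, so A1 + 5 = D2.

D2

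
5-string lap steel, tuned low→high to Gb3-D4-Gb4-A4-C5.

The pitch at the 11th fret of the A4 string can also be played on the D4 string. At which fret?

18

Fret 11 on A4 is MIDI 69 + 11 = 80 (Ab5). On the D4 string (open MIDI 62), that pitch is 80 − 62 = fret 18.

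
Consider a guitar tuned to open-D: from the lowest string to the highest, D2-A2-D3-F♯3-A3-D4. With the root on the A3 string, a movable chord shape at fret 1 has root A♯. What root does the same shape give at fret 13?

Moving from fret 1 to fret 13 shifts the root by 12 semitones.
A♯ up 12 semitones is A♯.

A♯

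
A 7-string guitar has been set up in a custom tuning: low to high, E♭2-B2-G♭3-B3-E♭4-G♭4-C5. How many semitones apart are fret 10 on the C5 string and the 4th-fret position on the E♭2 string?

39 semitones

C5 at fret 10 → B♭5 (MIDI 82); E♭2 at fret 4 → G2 (MIDI 43).
82 − 43 = 39, so the two pitches are 39 semitones apart, with B♭5 the higher.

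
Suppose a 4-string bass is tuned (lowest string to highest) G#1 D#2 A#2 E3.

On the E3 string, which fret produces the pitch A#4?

A#4 is 18 semitones above the open E3 (E–F–F#–G–…–G#–A–A#), so it sits at fret 18.

18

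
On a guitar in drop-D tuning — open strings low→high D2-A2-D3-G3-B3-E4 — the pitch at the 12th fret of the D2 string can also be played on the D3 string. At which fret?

0

D2 at fret 12 is D2 + 12 semitones = D3.
The open D3 string is 12 semitones above the open D2, so the same pitch on the D3 string lies at fret 12 − 12 = 0.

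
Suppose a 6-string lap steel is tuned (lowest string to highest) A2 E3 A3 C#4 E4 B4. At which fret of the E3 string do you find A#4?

18

A#4 is 18 semitones above the open E3 (E–F–F#–G–…–G#–A–A#), so it sits at fret 18.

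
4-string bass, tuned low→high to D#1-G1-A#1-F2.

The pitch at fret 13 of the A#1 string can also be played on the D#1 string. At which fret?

A#1 at fret 13 is A#1 + 13 semitones = B2.
The open D#1 string is 7 semitones below the open A#1, so the same pitch on the D#1 string lies at fret 13 + 7 = 20.

20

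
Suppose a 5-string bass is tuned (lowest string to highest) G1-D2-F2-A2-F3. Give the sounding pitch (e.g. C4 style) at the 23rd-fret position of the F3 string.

The open F3 string plus 23 semitones: F–Gb–G–Ab–…–D–Eb–E.
The walk passes from B into C 2 times, so the octave number goes from 3 to 5.

E5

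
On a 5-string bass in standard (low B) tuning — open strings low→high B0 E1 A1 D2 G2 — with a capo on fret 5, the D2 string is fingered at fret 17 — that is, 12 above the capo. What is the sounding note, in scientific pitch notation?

G3

The capo raises the open D2 by 5 semitones to G2; fretting 12 more gives D2 + 5 + 12 = D2 + 17 semitones = G3.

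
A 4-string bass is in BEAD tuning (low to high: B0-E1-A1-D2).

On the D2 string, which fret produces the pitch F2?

F2 is 3 semitones above the open D2 (D–D#–E–F), so it sits at fret 3.

3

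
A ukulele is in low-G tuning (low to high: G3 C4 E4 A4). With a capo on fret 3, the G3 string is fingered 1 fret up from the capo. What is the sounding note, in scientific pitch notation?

The capo raises the open G3 by 3 semitones to A♯3; fretting 1 more gives G3 + 3 + 1 = G3 + 4 semitones = B3.

B3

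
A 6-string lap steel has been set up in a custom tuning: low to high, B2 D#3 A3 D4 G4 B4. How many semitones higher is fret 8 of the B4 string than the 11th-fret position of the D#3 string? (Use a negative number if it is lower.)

B4 at fret 8 → G5 (MIDI 79); D#3 at fret 11 → D4 (MIDI 62).
79 − 62 = 17, so the two pitches are 17 semitones apart.

17 semitones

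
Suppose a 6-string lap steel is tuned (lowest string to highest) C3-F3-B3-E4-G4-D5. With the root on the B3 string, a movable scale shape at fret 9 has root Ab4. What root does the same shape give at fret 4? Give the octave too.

Moving from fret 9 to fret 4 shifts the root by -5 semitones.
Ab4 down 5 semitones is Eb4.

Eb4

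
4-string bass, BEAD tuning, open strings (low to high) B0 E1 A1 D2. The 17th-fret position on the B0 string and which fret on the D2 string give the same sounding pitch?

Fret 17 on B0 is MIDI 23 + 17 = 40 (E2). On the D2 string (open MIDI 38), that pitch is 40 − 38 = fret 2.

2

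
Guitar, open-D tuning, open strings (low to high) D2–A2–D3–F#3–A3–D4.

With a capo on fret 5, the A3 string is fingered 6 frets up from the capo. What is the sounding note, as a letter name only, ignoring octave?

The capo raises the open A3 by 5 semitones to D4; fretting 6 more gives A3 + 5 + 6 = A3 + 11 semitones, landing on G#.
(Also written Ab.)

G#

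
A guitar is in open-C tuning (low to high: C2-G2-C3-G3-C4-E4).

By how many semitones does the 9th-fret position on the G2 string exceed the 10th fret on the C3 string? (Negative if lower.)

G2 at fret 9 → E3 (MIDI 52); C3 at fret 10 → A#3 (MIDI 58).
52 − 58 = -6, so the two pitches are 6 semitones apart.

-6 semitones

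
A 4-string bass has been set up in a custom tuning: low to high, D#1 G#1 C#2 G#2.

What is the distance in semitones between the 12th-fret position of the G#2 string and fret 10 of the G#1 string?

G#2 at fret 12 → G#3 (MIDI 56); G#1 at fret 10 → F#2 (MIDI 42).
56 − 42 = 14, so the two pitches are 14 semitones apart, with G#3 the higher.

14 semitones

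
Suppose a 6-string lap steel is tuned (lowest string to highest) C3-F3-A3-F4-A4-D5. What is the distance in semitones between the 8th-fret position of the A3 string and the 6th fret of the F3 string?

6 semitones

A3 at fret 8 → F4 (MIDI 65); F3 at fret 6 → B3 (MIDI 59).
65 − 59 = 6, so the two pitches are 6 semitones apart, with F4 the higher.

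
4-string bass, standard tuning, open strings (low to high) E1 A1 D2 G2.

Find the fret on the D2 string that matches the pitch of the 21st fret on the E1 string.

E1 at fret 21 is E1 + 21 semitones = C#3.
The open D2 string is 10 semitones above the open E1, so the same pitch on the D2 string lies at fret 21 − 10 = 11.

11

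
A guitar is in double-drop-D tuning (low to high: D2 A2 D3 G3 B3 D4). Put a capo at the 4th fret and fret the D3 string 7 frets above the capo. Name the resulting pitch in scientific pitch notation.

The capo raises the open D3 by 4 semitones to F♯3; fretting 7 more gives D3 + 4 + 7 = D3 + 11 semitones = C♯4.
(Also written D♭.)

C♯4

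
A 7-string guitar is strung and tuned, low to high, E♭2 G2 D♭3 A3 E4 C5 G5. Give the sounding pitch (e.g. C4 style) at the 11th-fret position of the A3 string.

A♭4

The open A3 string plus 11 semitones: A–Bb–B–C–…–Gb–G–Ab.
The walk passes from B into C once, so the octave number goes from 3 to 4.
(Equivalently spelled G♯4.)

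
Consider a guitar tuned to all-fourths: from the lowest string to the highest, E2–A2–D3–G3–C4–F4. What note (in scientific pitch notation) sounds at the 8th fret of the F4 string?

C#5

F4 is MIDI 65. Adding 8 gives 73, which is C#5.
(Equivalently spelled Db5.)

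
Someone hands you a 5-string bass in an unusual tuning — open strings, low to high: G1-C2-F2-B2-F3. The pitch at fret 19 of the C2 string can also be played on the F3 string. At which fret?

2

Fret 19 on C2 is MIDI 36 + 19 = 55 (G3). On the F3 string (open MIDI 53), that pitch is 55 − 53 = fret 2.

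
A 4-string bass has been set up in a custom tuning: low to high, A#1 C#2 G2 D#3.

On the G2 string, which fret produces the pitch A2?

2

A2 is 2 semitones above the open G2 (G–G#–A), so it sits at fret 2.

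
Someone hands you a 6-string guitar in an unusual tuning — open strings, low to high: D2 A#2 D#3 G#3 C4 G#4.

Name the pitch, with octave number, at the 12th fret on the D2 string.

D3

Each fret is one semitone, so D2 + 12 = D3.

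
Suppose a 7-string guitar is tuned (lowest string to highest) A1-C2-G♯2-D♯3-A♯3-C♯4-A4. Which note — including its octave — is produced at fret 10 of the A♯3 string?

G♯4

Each fret is one semitone, so A♯3 + 10 = G♯4.
(Equivalently spelled A♭4.)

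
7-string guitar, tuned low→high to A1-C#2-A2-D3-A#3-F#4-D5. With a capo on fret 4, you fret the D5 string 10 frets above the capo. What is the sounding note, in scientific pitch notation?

E6

The capo raises the open D5 by 4 semitones to F#5; fretting 10 more gives D5 + 4 + 10 = D5 + 14 semitones = E6.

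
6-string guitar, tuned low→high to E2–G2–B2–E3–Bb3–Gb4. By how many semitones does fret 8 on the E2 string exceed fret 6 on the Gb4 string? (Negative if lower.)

-24 semitones

E2 at fret 8 → C3 (MIDI 48); Gb4 at fret 6 → C5 (MIDI 72).
48 − 72 = -24, so the two pitches are 24 semitones apart.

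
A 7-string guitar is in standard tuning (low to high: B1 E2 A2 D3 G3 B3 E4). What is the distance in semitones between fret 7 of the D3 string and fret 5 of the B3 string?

D3 at fret 7 → A3 (MIDI 57); B3 at fret 5 → E4 (MIDI 64).
57 − 64 = -7, so the two pitches are 7 semitones apart, with E4 the higher.

7 semitones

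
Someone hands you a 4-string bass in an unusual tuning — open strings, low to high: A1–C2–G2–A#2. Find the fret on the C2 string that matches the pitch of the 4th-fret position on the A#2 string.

14

A#2 at fret 4 is A#2 + 4 semitones = D3.
The open C2 string is 10 semitones below the open A#2, so the same pitch on the C2 string lies at fret 4 + 10 = 14.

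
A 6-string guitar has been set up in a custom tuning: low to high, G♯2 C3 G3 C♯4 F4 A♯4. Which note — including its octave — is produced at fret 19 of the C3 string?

G4

C3 is MIDI 48. Adding 19 gives 67, which is G4.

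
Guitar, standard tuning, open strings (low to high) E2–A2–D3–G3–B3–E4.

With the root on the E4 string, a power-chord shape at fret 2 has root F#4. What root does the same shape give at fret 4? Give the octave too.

G#4

Moving from fret 2 to fret 4 shifts the root by 2 semitones.
F#4 up 2 semitones is G#4.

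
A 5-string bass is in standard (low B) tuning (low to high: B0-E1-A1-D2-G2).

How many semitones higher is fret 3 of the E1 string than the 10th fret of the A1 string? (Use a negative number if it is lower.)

-12 semitones

E1 at fret 3 → G1 (MIDI 31); A1 at fret 10 → G2 (MIDI 43).
31 − 43 = -12, so the two pitches are 12 semitones apart.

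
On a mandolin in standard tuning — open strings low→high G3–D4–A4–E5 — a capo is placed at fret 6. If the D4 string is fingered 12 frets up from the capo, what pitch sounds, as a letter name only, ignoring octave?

The capo raises the open D4 by 6 semitones to G#4; fretting 12 more gives D4 + 6 + 12 = D4 + 18 semitones, landing on G#.
(Also written Ab.)

G#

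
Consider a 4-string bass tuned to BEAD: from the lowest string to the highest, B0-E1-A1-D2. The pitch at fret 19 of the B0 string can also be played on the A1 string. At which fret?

9

Fret 19 on B0 is MIDI 23 + 19 = 42 (F♯2). On the A1 string (open MIDI 33), that pitch is 42 − 33 = fret 9.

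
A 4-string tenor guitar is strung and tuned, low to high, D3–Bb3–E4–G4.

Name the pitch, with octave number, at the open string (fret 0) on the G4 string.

G4

Fret 0 is the open string itself, so the pitch is just G4.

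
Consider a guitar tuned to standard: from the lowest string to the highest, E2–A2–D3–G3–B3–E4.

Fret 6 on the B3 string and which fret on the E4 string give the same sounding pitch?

Fret 6 on B3 is MIDI 59 + 6 = 65 (F4). On the E4 string (open MIDI 64), that pitch is 65 − 64 = fret 1.

1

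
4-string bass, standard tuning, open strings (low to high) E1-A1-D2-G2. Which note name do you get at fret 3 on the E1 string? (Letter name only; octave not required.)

E1 is MIDI 28. Adding 3 gives 31; 31 mod 12 = 7, i.e. G.

G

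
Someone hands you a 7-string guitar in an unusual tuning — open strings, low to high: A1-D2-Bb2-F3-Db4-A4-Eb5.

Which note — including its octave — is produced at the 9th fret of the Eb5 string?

Eb5 is MIDI 75. Adding 9 gives 84, which is C6.

C6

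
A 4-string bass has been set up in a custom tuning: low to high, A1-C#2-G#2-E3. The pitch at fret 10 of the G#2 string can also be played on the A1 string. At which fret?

21

G#2 at fret 10 is G#2 + 10 semitones = F#3.
The open A1 string is 11 semitones below the open G#2, so the same pitch on the A1 string lies at fret 10 + 11 = 21.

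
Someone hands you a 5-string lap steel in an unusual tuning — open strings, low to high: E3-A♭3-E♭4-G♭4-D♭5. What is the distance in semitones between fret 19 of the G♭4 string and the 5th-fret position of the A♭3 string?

24 semitones

G♭4 at fret 19 → D♭6 (MIDI 85); A♭3 at fret 5 → D♭4 (MIDI 61).
85 − 61 = 24, so the two pitches are 24 semitones apart, with D♭6 the higher.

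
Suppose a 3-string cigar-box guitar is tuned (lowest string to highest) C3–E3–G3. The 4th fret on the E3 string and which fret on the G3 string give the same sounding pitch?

1

Fret 4 on E3 is MIDI 52 + 4 = 56 (G♯3). On the G3 string (open MIDI 55), that pitch is 56 − 55 = fret 1.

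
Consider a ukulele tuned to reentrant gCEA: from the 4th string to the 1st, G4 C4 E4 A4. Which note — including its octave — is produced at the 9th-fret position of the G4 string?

E5

The open G4 string plus 9 semitones: G–G#–A–A#–B–C–C#–D–D#–E.
The walk passes from B into C once, so the octave number goes from 4 to 5.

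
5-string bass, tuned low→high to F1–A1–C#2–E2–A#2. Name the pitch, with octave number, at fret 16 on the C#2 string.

Each fret is one semitone, so C#2 + 16 = F3.

F3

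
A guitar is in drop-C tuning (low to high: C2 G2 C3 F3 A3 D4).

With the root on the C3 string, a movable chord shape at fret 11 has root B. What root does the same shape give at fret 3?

Moving from fret 11 to fret 3 shifts the root by -8 semitones.
B down 8 semitones is D#.

D#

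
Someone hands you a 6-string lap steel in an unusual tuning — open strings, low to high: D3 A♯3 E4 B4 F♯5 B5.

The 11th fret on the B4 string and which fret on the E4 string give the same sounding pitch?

18

Fret 11 on B4 is MIDI 71 + 11 = 82 (A♯5). On the E4 string (open MIDI 64), that pitch is 82 − 64 = fret 18.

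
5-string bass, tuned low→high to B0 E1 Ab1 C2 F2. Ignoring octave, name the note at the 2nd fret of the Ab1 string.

Each fret is one semitone, so Ab1 + 2 = Bb.
(Equivalently spelled A#.)

Bb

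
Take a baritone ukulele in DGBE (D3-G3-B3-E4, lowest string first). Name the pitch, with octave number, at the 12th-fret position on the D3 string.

The open D3 string plus 12 semitones: D–D#–E–F–…–C–C#–D.
The walk passes from B into C once, so the octave number goes from 3 to 4.

D4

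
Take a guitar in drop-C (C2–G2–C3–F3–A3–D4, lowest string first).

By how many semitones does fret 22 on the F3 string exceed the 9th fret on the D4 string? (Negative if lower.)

4 semitones

F3 at fret 22 → D#5 (MIDI 75); D4 at fret 9 → B4 (MIDI 71).
75 − 71 = 4, so the two pitches are 4 semitones apart.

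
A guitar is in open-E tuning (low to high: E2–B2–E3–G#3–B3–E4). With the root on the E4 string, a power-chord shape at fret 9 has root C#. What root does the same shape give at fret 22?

Moving from fret 9 to fret 22 shifts the root by 13 semitones.
C# up 13 semitones is D.

D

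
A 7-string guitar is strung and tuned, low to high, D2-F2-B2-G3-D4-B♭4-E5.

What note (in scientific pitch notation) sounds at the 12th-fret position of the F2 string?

F3

The open F2 string plus 12 semitones: F–Gb–G–Ab–…–Eb–E–F.
The walk passes from B into C once, so the octave number goes from 2 to 3.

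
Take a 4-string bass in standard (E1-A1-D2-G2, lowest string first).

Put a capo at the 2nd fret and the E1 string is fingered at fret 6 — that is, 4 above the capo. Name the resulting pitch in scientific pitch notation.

A♯1

The capo raises the open E1 by 2 semitones to F♯1; fretting 4 more gives E1 + 2 + 4 = E1 + 6 semitones = A♯1.
(Also written B♭.)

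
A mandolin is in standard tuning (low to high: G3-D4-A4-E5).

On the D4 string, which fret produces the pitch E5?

E5 is 14 semitones above the open D4 (D–D#–E–F–…–D–D#–E), so it sits at fret 14.

14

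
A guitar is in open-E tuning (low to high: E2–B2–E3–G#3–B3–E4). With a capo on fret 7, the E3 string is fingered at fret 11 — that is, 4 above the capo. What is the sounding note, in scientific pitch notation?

The capo raises the open E3 by 7 semitones to B3; fretting 4 more gives E3 + 7 + 4 = E3 + 11 semitones = D#4.
(Also written Eb.)

D#4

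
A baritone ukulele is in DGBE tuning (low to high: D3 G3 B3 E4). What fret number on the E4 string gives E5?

12

E5 is 12 semitones above the open E4 (E–F–F#–G–…–D–D#–E), so it sits at fret 12.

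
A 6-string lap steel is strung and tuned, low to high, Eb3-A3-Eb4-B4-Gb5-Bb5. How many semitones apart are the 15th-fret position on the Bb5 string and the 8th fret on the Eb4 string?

Bb5 at fret 15 → Db7 (MIDI 97); Eb4 at fret 8 → B4 (MIDI 71).
97 − 71 = 26, so the two pitches are 26 semitones apart, with Db7 the higher.

26 semitones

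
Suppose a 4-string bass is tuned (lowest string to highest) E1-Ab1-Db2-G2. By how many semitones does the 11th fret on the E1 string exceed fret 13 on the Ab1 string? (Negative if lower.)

E1 at fret 11 → Eb2 (MIDI 39); Ab1 at fret 13 → A2 (MIDI 45).
39 − 45 = -6, so the two pitches are 6 semitones apart.

-6 semitones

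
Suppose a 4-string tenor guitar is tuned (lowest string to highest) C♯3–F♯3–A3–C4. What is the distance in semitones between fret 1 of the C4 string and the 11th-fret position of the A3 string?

7 semitones

C4 at fret 1 → C♯4 (MIDI 61); A3 at fret 11 → G♯4 (MIDI 68).
61 − 68 = -7, so the two pitches are 7 semitones apart, with G♯4 the higher.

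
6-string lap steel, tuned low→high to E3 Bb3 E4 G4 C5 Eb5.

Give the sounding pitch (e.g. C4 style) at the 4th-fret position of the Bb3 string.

The open Bb3 string plus 4 semitones: Bb–B–C–Db–D.
The walk passes from B into C once, so the octave number goes from 3 to 4.

D4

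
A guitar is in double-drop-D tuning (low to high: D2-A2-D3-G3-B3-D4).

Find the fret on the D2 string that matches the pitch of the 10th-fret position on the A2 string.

17

A2 at fret 10 is A2 + 10 semitones = G3.
The open D2 string is 7 semitones below the open A2, so the same pitch on the D2 string lies at fret 10 + 7 = 17.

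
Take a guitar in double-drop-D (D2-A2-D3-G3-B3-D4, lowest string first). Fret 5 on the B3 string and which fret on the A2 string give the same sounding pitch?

19

B3 at fret 5 is B3 + 5 semitones = E4.
The open A2 string is 14 semitones below the open B3, so the same pitch on the A2 string lies at fret 5 + 14 = 19.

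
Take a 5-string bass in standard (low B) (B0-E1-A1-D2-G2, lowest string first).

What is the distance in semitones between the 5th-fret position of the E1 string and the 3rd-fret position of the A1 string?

E1 at fret 5 → A1 (MIDI 33); A1 at fret 3 → C2 (MIDI 36).
33 − 36 = -3, so the two pitches are 3 semitones apart, with C2 the higher.

3 semitones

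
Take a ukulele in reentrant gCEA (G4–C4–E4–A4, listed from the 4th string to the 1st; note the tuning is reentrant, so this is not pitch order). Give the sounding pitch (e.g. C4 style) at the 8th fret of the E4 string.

C5

E4 is MIDI 64. Adding 8 gives 72, which is C5.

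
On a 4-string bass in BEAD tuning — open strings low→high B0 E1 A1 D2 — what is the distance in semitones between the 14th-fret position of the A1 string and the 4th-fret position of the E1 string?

15 semitones

A1 at fret 14 → B2 (MIDI 47); E1 at fret 4 → G#1 (MIDI 32).
47 − 32 = 15, so the two pitches are 15 semitones apart, with B2 the higher.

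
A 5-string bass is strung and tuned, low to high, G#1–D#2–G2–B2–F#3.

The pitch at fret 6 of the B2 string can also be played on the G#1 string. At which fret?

21

B2 at fret 6 is B2 + 6 semitones = F3.
The open G#1 string is 15 semitones below the open B2, so the same pitch on the G#1 string lies at fret 6 + 15 = 21.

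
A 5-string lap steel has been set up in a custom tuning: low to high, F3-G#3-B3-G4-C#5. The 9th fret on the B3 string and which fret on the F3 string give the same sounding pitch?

Fret 9 on B3 is MIDI 59 + 9 = 68 (G#4). On the F3 string (open MIDI 53), that pitch is 68 − 53 = fret 15.

15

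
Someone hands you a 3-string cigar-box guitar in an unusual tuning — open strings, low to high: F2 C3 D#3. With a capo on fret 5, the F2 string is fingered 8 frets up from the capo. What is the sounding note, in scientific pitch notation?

F#3

The capo raises the open F2 by 5 semitones to A#2; fretting 8 more gives F2 + 5 + 8 = F2 + 13 semitones = F#3.
(Also written Gb.)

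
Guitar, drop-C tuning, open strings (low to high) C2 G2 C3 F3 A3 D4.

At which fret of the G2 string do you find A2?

2

A2 is 2 semitones above the open G2 (G–G#–A), so it sits at fret 2.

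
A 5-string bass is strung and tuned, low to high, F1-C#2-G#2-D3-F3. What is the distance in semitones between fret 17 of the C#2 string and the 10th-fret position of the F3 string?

9 semitones

C#2 at fret 17 → F#3 (MIDI 54); F3 at fret 10 → D#4 (MIDI 63).
54 − 63 = -9, so the two pitches are 9 semitones apart, with D#4 the higher.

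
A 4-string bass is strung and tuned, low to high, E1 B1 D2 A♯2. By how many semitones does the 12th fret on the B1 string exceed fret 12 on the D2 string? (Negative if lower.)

-3 semitones

B1 at fret 12 → B2 (MIDI 47); D2 at fret 12 → D3 (MIDI 50).
47 − 50 = -3, so the two pitches are 3 semitones apart.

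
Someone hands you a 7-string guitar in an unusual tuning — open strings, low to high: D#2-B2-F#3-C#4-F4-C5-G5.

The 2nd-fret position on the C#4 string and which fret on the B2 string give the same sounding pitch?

16

C#4 at fret 2 is C#4 + 2 semitones = D#4.
The open B2 string is 14 semitones below the open C#4, so the same pitch on the B2 string lies at fret 2 + 14 = 16.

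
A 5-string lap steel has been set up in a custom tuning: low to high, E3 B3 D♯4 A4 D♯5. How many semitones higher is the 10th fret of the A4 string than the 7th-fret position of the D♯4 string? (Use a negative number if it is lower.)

9 semitones

A4 at fret 10 → G5 (MIDI 79); D♯4 at fret 7 → A♯4 (MIDI 70).
79 − 70 = 9, so the two pitches are 9 semitones apart.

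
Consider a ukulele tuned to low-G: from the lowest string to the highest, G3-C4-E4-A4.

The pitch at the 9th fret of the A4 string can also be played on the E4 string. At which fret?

Fret 9 on A4 is MIDI 69 + 9 = 78 (F♯5). On the E4 string (open MIDI 64), that pitch is 78 − 64 = fret 14.

14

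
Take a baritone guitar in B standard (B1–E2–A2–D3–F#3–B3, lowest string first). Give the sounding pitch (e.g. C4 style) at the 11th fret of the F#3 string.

F4

Each fret is one semitone, so F#3 + 11 = F4.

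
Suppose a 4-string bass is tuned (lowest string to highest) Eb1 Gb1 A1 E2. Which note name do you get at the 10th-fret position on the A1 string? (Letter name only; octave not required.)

G

The open A1 string plus 10 semitones: A–Bb–B–C–…–F–Gb–G.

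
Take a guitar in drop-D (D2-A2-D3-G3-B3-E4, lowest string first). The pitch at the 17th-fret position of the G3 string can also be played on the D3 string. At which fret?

G3 at fret 17 is G3 + 17 semitones = C5.
The open D3 string is 5 semitones below the open G3, so the same pitch on the D3 string lies at fret 17 + 5 = 22.

22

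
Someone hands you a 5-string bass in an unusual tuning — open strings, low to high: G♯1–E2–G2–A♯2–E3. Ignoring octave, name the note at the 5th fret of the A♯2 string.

Each fret is one semitone, so A♯2 + 5 = D♯.
(Equivalently spelled E♭.)

D♯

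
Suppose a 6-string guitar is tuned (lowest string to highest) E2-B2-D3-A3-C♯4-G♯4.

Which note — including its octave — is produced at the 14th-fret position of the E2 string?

F♯3

Each fret is one semitone, so E2 + 14 = F♯3.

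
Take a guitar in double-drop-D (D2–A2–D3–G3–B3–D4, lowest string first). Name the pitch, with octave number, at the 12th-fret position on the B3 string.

The open B3 string plus 12 semitones: B–C–C#–D–…–A–A#–B.
The walk passes from B into C once, so the octave number goes from 3 to 4.

B4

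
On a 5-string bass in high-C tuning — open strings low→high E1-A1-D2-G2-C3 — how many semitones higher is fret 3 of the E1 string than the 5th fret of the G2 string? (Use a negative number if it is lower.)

E1 at fret 3 → G1 (MIDI 31); G2 at fret 5 → C3 (MIDI 48).
31 − 48 = -17, so the two pitches are 17 semitones apart.

-17 semitones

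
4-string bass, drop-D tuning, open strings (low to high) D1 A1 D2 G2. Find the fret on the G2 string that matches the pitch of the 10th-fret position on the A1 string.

A1 at fret 10 is A1 + 10 semitones = G2.
The open G2 string is 10 semitones above the open A1, so the same pitch on the G2 string lies at fret 10 − 10 = 0.

0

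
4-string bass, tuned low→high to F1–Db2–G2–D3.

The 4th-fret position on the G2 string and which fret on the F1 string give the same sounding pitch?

G2 at fret 4 is G2 + 4 semitones = B2.
The open F1 string is 14 semitones below the open G2, so the same pitch on the F1 string lies at fret 4 + 14 = 18.

18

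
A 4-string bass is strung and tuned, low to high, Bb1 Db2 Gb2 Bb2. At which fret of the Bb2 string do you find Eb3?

5

Eb3 is 5 semitones above the open Bb2 (Bb–B–C–Db–D–Eb), so it sits at fret 5.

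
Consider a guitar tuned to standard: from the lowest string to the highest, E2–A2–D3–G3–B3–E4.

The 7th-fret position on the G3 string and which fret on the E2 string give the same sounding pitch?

Fret 7 on G3 is MIDI 55 + 7 = 62 (D4). On the E2 string (open MIDI 40), that pitch is 62 − 40 = fret 22.

22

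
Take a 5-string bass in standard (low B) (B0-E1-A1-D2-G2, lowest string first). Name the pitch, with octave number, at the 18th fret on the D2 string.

G#3

The open D2 string plus 18 semitones: D–D#–E–F–…–F#–G–G#.
The walk passes from B into C once, so the octave number goes from 2 to 3.
(Equivalently spelled Ab3.)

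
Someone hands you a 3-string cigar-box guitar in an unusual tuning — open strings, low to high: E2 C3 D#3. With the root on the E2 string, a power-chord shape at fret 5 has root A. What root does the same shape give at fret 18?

A#

Moving from fret 5 to fret 18 shifts the root by 13 semitones.
A up 13 semitones is A#.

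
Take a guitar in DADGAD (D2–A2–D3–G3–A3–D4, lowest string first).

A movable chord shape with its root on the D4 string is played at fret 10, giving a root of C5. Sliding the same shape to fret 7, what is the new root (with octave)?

Moving from fret 10 to fret 7 shifts the root by -3 semitones.
C5 down 3 semitones is A4.

A4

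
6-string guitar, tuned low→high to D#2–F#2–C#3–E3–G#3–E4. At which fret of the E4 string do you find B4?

B4 is 7 semitones above the open E4 (E–F–F#–G–G#–A–A#–B), so it sits at fret 7.

7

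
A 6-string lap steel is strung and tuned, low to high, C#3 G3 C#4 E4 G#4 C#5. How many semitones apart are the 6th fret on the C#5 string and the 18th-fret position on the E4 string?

3 semitones

C#5 at fret 6 → G5 (MIDI 79); E4 at fret 18 → A#5 (MIDI 82).
79 − 82 = -3, so the two pitches are 3 semitones apart, with A#5 the higher.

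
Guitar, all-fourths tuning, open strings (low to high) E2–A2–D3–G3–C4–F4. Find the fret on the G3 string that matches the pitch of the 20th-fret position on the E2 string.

5

E2 at fret 20 is E2 + 20 semitones = C4.
The open G3 string is 15 semitones above the open E2, so the same pitch on the G3 string lies at fret 20 − 15 = 5.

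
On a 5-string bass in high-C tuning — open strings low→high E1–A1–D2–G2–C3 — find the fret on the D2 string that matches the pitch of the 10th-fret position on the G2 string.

Fret 10 on G2 is MIDI 43 + 10 = 53 (F3). On the D2 string (open MIDI 38), that pitch is 53 − 38 = fret 15.

15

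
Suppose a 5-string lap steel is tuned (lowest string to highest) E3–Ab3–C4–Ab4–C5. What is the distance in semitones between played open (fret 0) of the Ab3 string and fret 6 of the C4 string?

Ab3 at fret 0 → Ab3 (MIDI 56); C4 at fret 6 → Gb4 (MIDI 66).
56 − 66 = -10, so the two pitches are 10 semitones apart, with Gb4 the higher.

10 semitones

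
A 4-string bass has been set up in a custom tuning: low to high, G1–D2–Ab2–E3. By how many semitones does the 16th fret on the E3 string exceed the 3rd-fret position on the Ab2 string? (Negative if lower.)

21 semitones

E3 at fret 16 → Ab4 (MIDI 68); Ab2 at fret 3 → B2 (MIDI 47).
68 − 47 = 21, so the two pitches are 21 semitones apart.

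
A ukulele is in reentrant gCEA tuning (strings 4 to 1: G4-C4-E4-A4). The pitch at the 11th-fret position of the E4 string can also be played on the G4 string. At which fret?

8

Fret 11 on E4 is MIDI 64 + 11 = 75 (D#5). On the G4 string (open MIDI 67), that pitch is 75 − 67 = fret 8.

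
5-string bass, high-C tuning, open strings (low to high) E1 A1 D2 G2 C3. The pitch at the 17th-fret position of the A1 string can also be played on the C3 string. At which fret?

Fret 17 on A1 is MIDI 33 + 17 = 50 (D3). On the C3 string (open MIDI 48), that pitch is 50 − 48 = fret 2.

2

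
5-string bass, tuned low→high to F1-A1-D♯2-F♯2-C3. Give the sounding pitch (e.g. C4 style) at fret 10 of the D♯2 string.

C♯3

D♯2 is MIDI 39. Adding 10 gives 49, which is C♯3.
(Equivalently spelled D♭3.)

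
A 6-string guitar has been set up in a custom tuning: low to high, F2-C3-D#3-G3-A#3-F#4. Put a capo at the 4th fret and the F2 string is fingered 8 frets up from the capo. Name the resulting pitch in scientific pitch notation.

The capo raises the open F2 by 4 semitones to A2; fretting 8 more gives F2 + 4 + 8 = F2 + 12 semitones = F3.

F3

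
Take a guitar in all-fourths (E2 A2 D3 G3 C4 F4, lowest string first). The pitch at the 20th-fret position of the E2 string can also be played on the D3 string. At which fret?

10

Fret 20 on E2 is MIDI 40 + 20 = 60 (C4). On the D3 string (open MIDI 50), that pitch is 60 − 50 = fret 10.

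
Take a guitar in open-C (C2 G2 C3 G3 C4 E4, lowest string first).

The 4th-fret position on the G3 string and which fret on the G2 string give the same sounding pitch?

16

G3 at fret 4 is G3 + 4 semitones = B3.
The open G2 string is 12 semitones below the open G3, so the same pitch on the G2 string lies at fret 4 + 12 = 16.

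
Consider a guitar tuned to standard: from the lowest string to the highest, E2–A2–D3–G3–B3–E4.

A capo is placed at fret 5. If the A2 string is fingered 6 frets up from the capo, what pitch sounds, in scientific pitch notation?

The capo raises the open A2 by 5 semitones to D3; fretting 6 more gives A2 + 5 + 6 = A2 + 11 semitones = G#3.
(Also written Ab.)

G#3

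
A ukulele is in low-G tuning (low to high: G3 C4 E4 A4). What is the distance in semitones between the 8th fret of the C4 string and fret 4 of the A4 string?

5 semitones

C4 at fret 8 → G#4 (MIDI 68); A4 at fret 4 → C#5 (MIDI 73).
68 − 73 = -5, so the two pitches are 5 semitones apart, with C#5 the higher.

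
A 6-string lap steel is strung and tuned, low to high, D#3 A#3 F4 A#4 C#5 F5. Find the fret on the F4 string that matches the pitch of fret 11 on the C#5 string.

19

C#5 at fret 11 is C#5 + 11 semitones = C6.
The open F4 string is 8 semitones below the open C#5, so the same pitch on the F4 string lies at fret 11 + 8 = 19.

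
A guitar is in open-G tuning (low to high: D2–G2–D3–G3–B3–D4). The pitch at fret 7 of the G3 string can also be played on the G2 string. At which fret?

19

Fret 7 on G3 is MIDI 55 + 7 = 62 (D4). On the G2 string (open MIDI 43), that pitch is 62 − 43 = fret 19.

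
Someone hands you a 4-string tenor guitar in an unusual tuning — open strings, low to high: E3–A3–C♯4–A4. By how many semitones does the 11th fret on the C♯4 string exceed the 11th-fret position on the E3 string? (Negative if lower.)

9 semitones

C♯4 at fret 11 → C5 (MIDI 72); E3 at fret 11 → D♯4 (MIDI 63).
72 − 63 = 9, so the two pitches are 9 semitones apart.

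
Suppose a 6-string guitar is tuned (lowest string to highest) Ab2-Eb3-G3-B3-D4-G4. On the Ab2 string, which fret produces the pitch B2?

3

B2 is 3 semitones above the open Ab2 (Ab–A–Bb–B), so it sits at fret 3.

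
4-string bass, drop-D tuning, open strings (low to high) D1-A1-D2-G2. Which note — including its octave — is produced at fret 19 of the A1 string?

Each fret is one semitone, so A1 + 19 = E3.

E3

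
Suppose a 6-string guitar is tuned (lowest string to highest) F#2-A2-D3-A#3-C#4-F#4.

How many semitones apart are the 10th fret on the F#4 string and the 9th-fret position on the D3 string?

17 semitones

F#4 at fret 10 → E5 (MIDI 76); D3 at fret 9 → B3 (MIDI 59).
76 − 59 = 17, so the two pitches are 17 semitones apart, with E5 the higher.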